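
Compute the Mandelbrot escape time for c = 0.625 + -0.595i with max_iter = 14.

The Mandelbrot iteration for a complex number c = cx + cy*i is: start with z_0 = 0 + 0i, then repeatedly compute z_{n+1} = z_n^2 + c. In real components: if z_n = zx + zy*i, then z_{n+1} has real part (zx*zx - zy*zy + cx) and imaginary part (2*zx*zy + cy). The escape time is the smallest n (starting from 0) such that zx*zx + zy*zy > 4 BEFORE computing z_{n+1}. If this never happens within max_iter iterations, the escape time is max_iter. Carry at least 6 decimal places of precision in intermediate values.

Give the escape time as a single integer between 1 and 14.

z_0 = 0 + 0i, c = 0.6250 + -0.5950i
Iter 1: z = 0.6250 + -0.5950i, |z|^2 = 0.7447
Iter 2: z = 0.6616 + -1.3387i, |z|^2 = 2.2300
Iter 3: z = -0.7295 + -2.3664i, |z|^2 = 6.1322
Escaped at iteration 3

Answer: 3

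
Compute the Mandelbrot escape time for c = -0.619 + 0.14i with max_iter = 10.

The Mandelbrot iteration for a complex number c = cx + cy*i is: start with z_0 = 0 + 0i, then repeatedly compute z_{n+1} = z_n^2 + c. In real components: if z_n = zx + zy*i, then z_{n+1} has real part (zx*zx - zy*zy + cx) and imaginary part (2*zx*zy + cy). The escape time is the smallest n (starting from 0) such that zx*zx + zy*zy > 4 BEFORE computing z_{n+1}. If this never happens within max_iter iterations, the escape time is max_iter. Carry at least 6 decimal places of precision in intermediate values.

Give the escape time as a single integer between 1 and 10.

Answer: 10

Derivation:
z_0 = 0 + 0i, c = -0.6190 + 0.1400i
Iter 1: z = -0.6190 + 0.1400i, |z|^2 = 0.4028
Iter 2: z = -0.2554 + -0.0333i, |z|^2 = 0.0664
Iter 3: z = -0.5549 + 0.1570i, |z|^2 = 0.3325
Iter 4: z = -0.3358 + -0.0343i, |z|^2 = 0.1139
Iter 5: z = -0.5074 + 0.1630i, |z|^2 = 0.2840
Iter 6: z = -0.3881 + -0.0254i, |z|^2 = 0.1513
Iter 7: z = -0.4690 + 0.1597i, |z|^2 = 0.2455
Iter 8: z = -0.4245 + -0.0098i, |z|^2 = 0.1803
Iter 9: z = -0.4389 + 0.1484i, |z|^2 = 0.2146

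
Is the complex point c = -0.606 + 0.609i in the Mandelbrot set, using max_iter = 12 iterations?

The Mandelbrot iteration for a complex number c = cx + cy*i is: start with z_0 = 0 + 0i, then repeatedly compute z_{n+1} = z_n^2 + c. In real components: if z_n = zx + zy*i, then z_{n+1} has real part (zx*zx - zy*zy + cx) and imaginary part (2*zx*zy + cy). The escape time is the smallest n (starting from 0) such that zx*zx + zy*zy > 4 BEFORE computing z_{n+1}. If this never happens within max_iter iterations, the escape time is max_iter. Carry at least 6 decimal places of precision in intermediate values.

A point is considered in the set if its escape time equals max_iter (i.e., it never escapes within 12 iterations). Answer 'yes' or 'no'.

z_0 = 0 + 0i, c = -0.6060 + 0.6090i
Iter 1: z = -0.6060 + 0.6090i, |z|^2 = 0.7381
Iter 2: z = -0.6096 + -0.1291i, |z|^2 = 0.3883
Iter 3: z = -0.2510 + 0.7664i, |z|^2 = 0.6504
Iter 4: z = -1.1304 + 0.2243i, |z|^2 = 1.3281
Iter 5: z = 0.6215 + 0.1020i, |z|^2 = 0.3967
Iter 6: z = -0.2301 + 0.7358i, |z|^2 = 0.5944
Iter 7: z = -1.0944 + 0.2703i, |z|^2 = 1.2709
Iter 8: z = 0.5187 + 0.0173i, |z|^2 = 0.2694
Iter 9: z = -0.3372 + 0.6269i, |z|^2 = 0.5067
Iter 10: z = -0.8853 + 0.1862i, |z|^2 = 0.8184
Iter 11: z = 0.1431 + 0.2794i, |z|^2 = 0.0985
Did not escape in 12 iterations → in set

Answer: yes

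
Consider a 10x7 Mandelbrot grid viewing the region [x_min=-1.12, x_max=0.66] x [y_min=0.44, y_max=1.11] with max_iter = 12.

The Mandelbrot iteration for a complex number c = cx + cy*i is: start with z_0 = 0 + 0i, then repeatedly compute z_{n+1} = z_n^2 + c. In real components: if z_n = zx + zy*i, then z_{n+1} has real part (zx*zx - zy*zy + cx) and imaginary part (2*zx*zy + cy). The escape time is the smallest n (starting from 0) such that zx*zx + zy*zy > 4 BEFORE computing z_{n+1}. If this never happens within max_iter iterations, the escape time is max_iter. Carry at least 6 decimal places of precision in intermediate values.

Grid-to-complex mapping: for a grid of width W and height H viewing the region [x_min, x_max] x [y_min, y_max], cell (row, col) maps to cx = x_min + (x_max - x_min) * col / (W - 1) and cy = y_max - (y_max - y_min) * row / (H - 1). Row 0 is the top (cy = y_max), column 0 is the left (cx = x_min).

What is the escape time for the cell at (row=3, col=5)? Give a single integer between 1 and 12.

z_0 = 0 + 0i, c = -0.1311 + 0.7750i
Iter 1: z = -0.1311 + 0.7750i, |z|^2 = 0.6178
Iter 2: z = -0.7145 + 0.5718i, |z|^2 = 0.8375
Iter 3: z = 0.0525 + -0.0421i, |z|^2 = 0.0045
Iter 4: z = -0.1301 + 0.7706i, |z|^2 = 0.6107
Iter 5: z = -0.7080 + 0.5745i, |z|^2 = 0.8312
Iter 6: z = 0.0401 + -0.0384i, |z|^2 = 0.0031
Iter 7: z = -0.1310 + 0.7719i, |z|^2 = 0.6130
Iter 8: z = -0.7098 + 0.5728i, |z|^2 = 0.8319
Iter 9: z = 0.0446 + -0.0382i, |z|^2 = 0.0034
Iter 10: z = -0.1306 + 0.7716i, |z|^2 = 0.6124
Iter 11: z = -0.7094 + 0.5735i, |z|^2 = 0.8322

Answer: 12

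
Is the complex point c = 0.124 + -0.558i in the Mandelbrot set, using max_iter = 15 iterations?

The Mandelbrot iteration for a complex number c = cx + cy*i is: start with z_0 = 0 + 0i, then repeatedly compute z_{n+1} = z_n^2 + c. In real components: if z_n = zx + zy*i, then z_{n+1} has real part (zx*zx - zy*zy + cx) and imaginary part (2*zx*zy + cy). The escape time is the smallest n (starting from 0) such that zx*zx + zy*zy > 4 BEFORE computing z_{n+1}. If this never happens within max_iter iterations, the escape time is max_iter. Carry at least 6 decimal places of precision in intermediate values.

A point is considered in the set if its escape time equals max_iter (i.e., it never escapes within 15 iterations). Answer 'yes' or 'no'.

z_0 = 0 + 0i, c = 0.1240 + -0.5580i
Iter 1: z = 0.1240 + -0.5580i, |z|^2 = 0.3267
Iter 2: z = -0.1720 + -0.6964i, |z|^2 = 0.5145
Iter 3: z = -0.3314 + -0.3185i, |z|^2 = 0.2112
Iter 4: z = 0.1324 + -0.3469i, |z|^2 = 0.1379
Iter 5: z = 0.0212 + -0.6499i, |z|^2 = 0.4228
Iter 6: z = -0.2979 + -0.5855i, |z|^2 = 0.4315
Iter 7: z = -0.1301 + -0.2092i, |z|^2 = 0.0607
Iter 8: z = 0.0972 + -0.5036i, |z|^2 = 0.2630
Iter 9: z = -0.1201 + -0.6559i, |z|^2 = 0.4446
Iter 10: z = -0.2917 + -0.4004i, |z|^2 = 0.2454
Iter 11: z = 0.0488 + -0.3244i, |z|^2 = 0.1076
Iter 12: z = 0.0211 + -0.5896i, |z|^2 = 0.3481
Iter 13: z = -0.2232 + -0.5829i, |z|^2 = 0.3896
Iter 14: z = -0.1660 + -0.2977i, |z|^2 = 0.1162
Did not escape in 15 iterations → in set

Answer: yes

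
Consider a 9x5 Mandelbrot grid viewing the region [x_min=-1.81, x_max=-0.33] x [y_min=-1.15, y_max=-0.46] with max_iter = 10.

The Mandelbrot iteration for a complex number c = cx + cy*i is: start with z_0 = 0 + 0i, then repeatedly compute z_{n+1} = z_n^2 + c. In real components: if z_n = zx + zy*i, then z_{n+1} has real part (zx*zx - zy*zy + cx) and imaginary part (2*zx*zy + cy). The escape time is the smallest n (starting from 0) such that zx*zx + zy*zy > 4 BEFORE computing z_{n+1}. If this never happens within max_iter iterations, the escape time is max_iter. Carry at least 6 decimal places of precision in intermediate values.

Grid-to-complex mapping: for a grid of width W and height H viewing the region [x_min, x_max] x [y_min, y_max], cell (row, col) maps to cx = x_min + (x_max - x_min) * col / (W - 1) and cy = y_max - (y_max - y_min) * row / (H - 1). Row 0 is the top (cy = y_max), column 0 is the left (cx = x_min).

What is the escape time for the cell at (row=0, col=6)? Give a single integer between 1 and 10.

Answer: 10

Derivation:
z_0 = 0 + 0i, c = -0.7000 + -0.4600i
Iter 1: z = -0.7000 + -0.4600i, |z|^2 = 0.7016
Iter 2: z = -0.4216 + 0.1840i, |z|^2 = 0.2116
Iter 3: z = -0.5561 + -0.6151i, |z|^2 = 0.6877
Iter 4: z = -0.7692 + 0.2242i, |z|^2 = 0.6418
Iter 5: z = -0.1587 + -0.8049i, |z|^2 = 0.6730
Iter 6: z = -1.3226 + -0.2046i, |z|^2 = 1.7912
Iter 7: z = 1.0075 + 0.0812i, |z|^2 = 1.0216
Iter 8: z = 0.3084 + -0.2964i, |z|^2 = 0.1829
Iter 9: z = -0.6927 + -0.6428i, |z|^2 = 0.8931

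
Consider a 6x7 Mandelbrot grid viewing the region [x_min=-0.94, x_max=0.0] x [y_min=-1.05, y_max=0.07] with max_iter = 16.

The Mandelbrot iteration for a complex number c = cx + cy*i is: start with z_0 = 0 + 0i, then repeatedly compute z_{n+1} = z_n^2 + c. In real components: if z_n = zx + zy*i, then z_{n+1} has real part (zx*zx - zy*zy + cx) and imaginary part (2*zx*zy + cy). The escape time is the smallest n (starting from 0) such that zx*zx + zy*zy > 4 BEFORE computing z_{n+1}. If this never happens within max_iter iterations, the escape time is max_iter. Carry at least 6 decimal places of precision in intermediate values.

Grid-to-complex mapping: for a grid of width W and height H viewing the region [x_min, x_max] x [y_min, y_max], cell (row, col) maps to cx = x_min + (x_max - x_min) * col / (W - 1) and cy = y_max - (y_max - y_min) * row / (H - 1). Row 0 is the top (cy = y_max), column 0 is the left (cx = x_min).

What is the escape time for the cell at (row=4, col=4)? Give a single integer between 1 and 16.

z_0 = 0 + 0i, c = -0.1880 + -0.6767i
Iter 1: z = -0.1880 + -0.6767i, |z|^2 = 0.4932
Iter 2: z = -0.6105 + -0.4222i, |z|^2 = 0.5510
Iter 3: z = 0.0065 + -0.1611i, |z|^2 = 0.0260
Iter 4: z = -0.2139 + -0.6787i, |z|^2 = 0.5065
Iter 5: z = -0.6029 + -0.3863i, |z|^2 = 0.5128
Iter 6: z = 0.0263 + -0.2108i, |z|^2 = 0.0451
Iter 7: z = -0.2318 + -0.6878i, |z|^2 = 0.5267
Iter 8: z = -0.6073 + -0.3579i, |z|^2 = 0.4969
Iter 9: z = 0.0528 + -0.2420i, |z|^2 = 0.0613
Iter 10: z = -0.2438 + -0.7022i, |z|^2 = 0.5525
Iter 11: z = -0.6217 + -0.3343i, |z|^2 = 0.4982
Iter 12: z = 0.0867 + -0.2610i, |z|^2 = 0.0756
Iter 13: z = -0.2486 + -0.7219i, |z|^2 = 0.5830
Iter 14: z = -0.6474 + -0.3177i, |z|^2 = 0.5200
Iter 15: z = 0.1301 + -0.2653i, |z|^2 = 0.0873

Answer: 16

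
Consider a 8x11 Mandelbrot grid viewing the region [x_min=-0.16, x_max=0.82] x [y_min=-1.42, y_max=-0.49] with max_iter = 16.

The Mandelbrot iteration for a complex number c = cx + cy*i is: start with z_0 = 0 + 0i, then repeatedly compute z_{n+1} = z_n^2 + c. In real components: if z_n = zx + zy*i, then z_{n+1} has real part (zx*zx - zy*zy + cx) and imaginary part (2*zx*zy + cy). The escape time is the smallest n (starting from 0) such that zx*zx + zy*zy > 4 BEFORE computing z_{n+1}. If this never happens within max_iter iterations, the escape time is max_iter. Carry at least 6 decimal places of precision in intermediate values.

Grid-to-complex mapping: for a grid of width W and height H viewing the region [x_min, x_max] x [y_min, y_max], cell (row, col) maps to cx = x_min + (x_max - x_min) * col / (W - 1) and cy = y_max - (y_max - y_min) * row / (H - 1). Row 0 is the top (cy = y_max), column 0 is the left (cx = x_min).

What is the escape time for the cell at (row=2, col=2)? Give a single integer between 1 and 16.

z_0 = 0 + 0i, c = 0.1200 + -0.6760i
Iter 1: z = 0.1200 + -0.6760i, |z|^2 = 0.4714
Iter 2: z = -0.3226 + -0.8382i, |z|^2 = 0.8067
Iter 3: z = -0.4786 + -0.1352i, |z|^2 = 0.2473
Iter 4: z = 0.3308 + -0.5466i, |z|^2 = 0.4082
Iter 5: z = -0.0693 + -1.0376i, |z|^2 = 1.0814
Iter 6: z = -0.9518 + -0.5321i, |z|^2 = 1.1890
Iter 7: z = 0.7427 + 0.3369i, |z|^2 = 0.6651
Iter 8: z = 0.5582 + -0.1756i, |z|^2 = 0.3424
Iter 9: z = 0.4007 + -0.8720i, |z|^2 = 0.9210
Iter 10: z = -0.4798 + -1.3749i, |z|^2 = 2.1205
Iter 11: z = -1.5401 + 0.6434i, |z|^2 = 2.7858
Iter 12: z = 2.0779 + -2.6577i, |z|^2 = 11.3810
Escaped at iteration 12

Answer: 12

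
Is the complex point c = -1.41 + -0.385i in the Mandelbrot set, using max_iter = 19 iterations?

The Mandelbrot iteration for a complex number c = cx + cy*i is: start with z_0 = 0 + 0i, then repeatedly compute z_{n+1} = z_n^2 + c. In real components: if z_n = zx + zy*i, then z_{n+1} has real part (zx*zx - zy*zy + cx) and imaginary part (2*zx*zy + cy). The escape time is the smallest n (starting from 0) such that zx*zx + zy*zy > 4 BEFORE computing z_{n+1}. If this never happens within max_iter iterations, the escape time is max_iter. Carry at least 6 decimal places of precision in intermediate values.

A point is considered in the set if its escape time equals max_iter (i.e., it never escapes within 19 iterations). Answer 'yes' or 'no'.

Answer: no

Derivation:
z_0 = 0 + 0i, c = -1.4100 + -0.3850i
Iter 1: z = -1.4100 + -0.3850i, |z|^2 = 2.1363
Iter 2: z = 0.4299 + 0.7007i, |z|^2 = 0.6758
Iter 3: z = -1.7162 + 0.2174i, |z|^2 = 2.9926
Iter 4: z = 1.4880 + -1.1313i, |z|^2 = 3.4940
Iter 5: z = -0.4756 + -3.7518i, |z|^2 = 14.3021
Escaped at iteration 5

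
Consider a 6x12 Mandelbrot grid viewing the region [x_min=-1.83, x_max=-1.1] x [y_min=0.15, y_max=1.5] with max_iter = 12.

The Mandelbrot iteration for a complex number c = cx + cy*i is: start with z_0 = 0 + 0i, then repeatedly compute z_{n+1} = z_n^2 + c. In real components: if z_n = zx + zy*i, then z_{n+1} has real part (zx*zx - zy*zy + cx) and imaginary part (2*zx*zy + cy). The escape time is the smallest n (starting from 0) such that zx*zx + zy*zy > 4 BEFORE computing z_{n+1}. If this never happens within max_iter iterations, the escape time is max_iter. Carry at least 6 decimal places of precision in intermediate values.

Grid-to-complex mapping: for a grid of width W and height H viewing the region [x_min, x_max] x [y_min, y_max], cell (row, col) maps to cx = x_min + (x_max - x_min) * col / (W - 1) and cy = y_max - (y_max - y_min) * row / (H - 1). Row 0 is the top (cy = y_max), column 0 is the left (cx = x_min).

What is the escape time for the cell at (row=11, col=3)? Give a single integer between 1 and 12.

z_0 = 0 + 0i, c = -1.3920 + 0.1500i
Iter 1: z = -1.3920 + 0.1500i, |z|^2 = 1.9602
Iter 2: z = 0.5232 + -0.2676i, |z|^2 = 0.3453
Iter 3: z = -1.1899 + -0.1300i, |z|^2 = 1.4328
Iter 4: z = 0.0070 + 0.4594i, |z|^2 = 0.2111
Iter 5: z = -1.6030 + 0.1564i, |z|^2 = 2.5940
Iter 6: z = 1.1531 + -0.3515i, |z|^2 = 1.4531
Iter 7: z = -0.1860 + -0.6605i, |z|^2 = 0.4709
Iter 8: z = -1.7937 + 0.3957i, |z|^2 = 3.3739
Iter 9: z = 1.6687 + -1.2695i, |z|^2 = 4.3964
Escaped at iteration 9

Answer: 9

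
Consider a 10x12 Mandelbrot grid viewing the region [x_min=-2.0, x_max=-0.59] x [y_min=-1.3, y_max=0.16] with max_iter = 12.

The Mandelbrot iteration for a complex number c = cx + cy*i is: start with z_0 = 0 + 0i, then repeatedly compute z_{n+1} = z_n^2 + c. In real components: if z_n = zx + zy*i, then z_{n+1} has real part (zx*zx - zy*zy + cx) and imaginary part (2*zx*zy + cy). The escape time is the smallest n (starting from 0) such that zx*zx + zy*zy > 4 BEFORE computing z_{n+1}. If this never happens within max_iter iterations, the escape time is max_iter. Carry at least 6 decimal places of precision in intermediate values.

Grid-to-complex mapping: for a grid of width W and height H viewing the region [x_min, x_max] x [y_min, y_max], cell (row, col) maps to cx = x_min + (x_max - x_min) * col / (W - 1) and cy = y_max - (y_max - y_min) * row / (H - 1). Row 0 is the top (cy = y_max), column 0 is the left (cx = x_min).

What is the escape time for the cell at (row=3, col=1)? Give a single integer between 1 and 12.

z_0 = 0 + 0i, c = -1.8433 + -0.2382i
Iter 1: z = -1.8433 + -0.2382i, |z|^2 = 3.4546
Iter 2: z = 1.4978 + 0.6399i, |z|^2 = 2.6529
Iter 3: z = -0.0094 + 1.6788i, |z|^2 = 2.8183
Iter 4: z = -4.6615 + -0.2697i, |z|^2 = 21.8023
Escaped at iteration 4

Answer: 4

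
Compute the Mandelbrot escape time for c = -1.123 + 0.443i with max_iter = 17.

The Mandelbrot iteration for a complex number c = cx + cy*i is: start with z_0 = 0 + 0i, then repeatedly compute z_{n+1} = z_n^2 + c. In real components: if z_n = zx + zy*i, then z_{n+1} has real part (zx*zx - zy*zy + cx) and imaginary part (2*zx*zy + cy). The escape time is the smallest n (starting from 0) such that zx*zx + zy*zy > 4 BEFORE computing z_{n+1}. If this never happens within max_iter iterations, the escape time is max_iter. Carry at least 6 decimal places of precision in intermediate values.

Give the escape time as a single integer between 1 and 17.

Answer: 6

Derivation:
z_0 = 0 + 0i, c = -1.1230 + 0.4430i
Iter 1: z = -1.1230 + 0.4430i, |z|^2 = 1.4574
Iter 2: z = -0.0581 + -0.5520i, |z|^2 = 0.3081
Iter 3: z = -1.4243 + 0.5072i, |z|^2 = 2.2858
Iter 4: z = 0.6484 + -1.0017i, |z|^2 = 1.4239
Iter 5: z = -1.7060 + -0.8561i, |z|^2 = 3.6431
Iter 6: z = 1.0545 + 3.3638i, |z|^2 = 12.4269
Escaped at iteration 6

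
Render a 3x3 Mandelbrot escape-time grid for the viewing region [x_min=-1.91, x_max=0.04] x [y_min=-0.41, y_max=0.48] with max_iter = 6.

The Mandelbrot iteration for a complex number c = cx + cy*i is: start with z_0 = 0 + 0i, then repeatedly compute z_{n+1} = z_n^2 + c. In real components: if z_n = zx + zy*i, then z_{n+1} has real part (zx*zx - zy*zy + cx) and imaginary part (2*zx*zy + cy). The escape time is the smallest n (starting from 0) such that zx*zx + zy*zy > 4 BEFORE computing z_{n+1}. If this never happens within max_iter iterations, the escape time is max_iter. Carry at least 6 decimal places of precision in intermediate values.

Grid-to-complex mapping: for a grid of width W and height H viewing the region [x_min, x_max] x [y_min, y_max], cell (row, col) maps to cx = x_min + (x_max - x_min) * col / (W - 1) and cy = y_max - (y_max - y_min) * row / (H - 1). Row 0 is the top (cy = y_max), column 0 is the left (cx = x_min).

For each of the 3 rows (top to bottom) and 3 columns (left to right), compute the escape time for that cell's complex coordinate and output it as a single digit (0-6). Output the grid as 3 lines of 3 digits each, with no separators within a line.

(row=0, col=0): c = -1.9100 + 0.4800i → escape time 2
(row=0, col=1): c = -0.9350 + 0.4800i → escape time 5
(row=0, col=2): c = 0.0400 + 0.4800i → escape time 6
(row=1, col=0): c = -1.9100 + 0.0350i → escape time 6
(row=1, col=1): c = -0.9350 + 0.0350i → escape time 6
(row=1, col=2): c = 0.0400 + 0.0350i → escape time 6
(row=2, col=0): c = -1.9100 + -0.4100i → escape time 3
(row=2, col=1): c = -0.9350 + -0.4100i → escape time 6
(row=2, col=2): c = 0.0400 + -0.4100i → escape time 6

Answer: 256
666
366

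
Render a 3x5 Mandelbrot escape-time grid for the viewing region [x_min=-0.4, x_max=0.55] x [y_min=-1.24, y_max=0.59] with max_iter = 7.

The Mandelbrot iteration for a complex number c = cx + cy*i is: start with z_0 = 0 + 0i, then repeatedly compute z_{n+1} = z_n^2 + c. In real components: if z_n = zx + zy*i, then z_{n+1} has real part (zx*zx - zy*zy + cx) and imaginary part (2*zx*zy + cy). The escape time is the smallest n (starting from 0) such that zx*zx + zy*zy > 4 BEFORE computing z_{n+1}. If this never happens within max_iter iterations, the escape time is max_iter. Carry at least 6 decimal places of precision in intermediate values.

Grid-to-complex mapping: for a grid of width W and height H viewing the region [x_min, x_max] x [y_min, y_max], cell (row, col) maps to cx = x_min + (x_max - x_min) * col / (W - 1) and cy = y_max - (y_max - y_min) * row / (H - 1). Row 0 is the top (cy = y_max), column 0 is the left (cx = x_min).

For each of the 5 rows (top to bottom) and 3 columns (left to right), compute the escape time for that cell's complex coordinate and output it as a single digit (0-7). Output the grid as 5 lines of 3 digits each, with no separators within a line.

(row=0, col=0): c = -0.4000 + 0.5900i → escape time 7
(row=0, col=1): c = 0.0750 + 0.5900i → escape time 7
(row=0, col=2): c = 0.5500 + 0.5900i → escape time 4
(row=1, col=0): c = -0.4000 + 0.1325i → escape time 7
(row=1, col=1): c = 0.0750 + 0.1325i → escape time 7
(row=1, col=2): c = 0.5500 + 0.1325i → escape time 4
(row=2, col=0): c = -0.4000 + -0.3250i → escape time 7
(row=2, col=1): c = 0.0750 + -0.3250i → escape time 7
(row=2, col=2): c = 0.5500 + -0.3250i → escape time 4
(row=3, col=0): c = -0.4000 + -0.7825i → escape time 6
(row=3, col=1): c = 0.0750 + -0.7825i → escape time 7
(row=3, col=2): c = 0.5500 + -0.7825i → escape time 3
(row=4, col=0): c = -0.4000 + -1.2400i → escape time 3
(row=4, col=1): c = 0.0750 + -1.2400i → escape time 2
(row=4, col=2): c = 0.5500 + -1.2400i → escape time 2

Answer: 774
774
774
673
322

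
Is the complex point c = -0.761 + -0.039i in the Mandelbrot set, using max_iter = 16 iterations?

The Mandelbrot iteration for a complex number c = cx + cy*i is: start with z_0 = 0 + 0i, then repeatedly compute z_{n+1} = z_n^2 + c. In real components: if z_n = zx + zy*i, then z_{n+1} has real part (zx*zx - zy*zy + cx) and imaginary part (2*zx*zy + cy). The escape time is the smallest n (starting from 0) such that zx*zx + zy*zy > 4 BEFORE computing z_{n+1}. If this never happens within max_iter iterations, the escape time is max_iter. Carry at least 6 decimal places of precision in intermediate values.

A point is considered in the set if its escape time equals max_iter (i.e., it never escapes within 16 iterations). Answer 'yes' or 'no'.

z_0 = 0 + 0i, c = -0.7610 + -0.0390i
Iter 1: z = -0.7610 + -0.0390i, |z|^2 = 0.5806
Iter 2: z = -0.1834 + 0.0204i, |z|^2 = 0.0341
Iter 3: z = -0.7278 + -0.0465i, |z|^2 = 0.5318
Iter 4: z = -0.2335 + 0.0286i, |z|^2 = 0.0553
Iter 5: z = -0.7073 + -0.0524i, |z|^2 = 0.5030
Iter 6: z = -0.2635 + 0.0351i, |z|^2 = 0.0706
Iter 7: z = -0.6928 + -0.0575i, |z|^2 = 0.4833
Iter 8: z = -0.2843 + 0.0407i, |z|^2 = 0.0825
Iter 9: z = -0.6818 + -0.0621i, |z|^2 = 0.4687
Iter 10: z = -0.3000 + 0.0457i, |z|^2 = 0.0921
Iter 11: z = -0.6731 + -0.0664i, |z|^2 = 0.4575
Iter 12: z = -0.3123 + 0.0504i, |z|^2 = 0.1001
Iter 13: z = -0.6660 + -0.0705i, |z|^2 = 0.4485
Iter 14: z = -0.3224 + 0.0549i, |z|^2 = 0.1070
Iter 15: z = -0.6600 + -0.0744i, |z|^2 = 0.4412
Did not escape in 16 iterations → in set

Answer: yes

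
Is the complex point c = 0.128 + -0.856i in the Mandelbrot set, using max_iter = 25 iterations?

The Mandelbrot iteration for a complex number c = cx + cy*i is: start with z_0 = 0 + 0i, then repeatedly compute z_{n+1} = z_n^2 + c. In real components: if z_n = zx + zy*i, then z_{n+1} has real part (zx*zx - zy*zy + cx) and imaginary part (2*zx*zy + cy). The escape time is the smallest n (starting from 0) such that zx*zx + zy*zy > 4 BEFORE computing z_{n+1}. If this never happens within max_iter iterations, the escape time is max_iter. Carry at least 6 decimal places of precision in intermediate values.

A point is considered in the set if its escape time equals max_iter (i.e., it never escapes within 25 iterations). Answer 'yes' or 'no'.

Answer: no

Derivation:
z_0 = 0 + 0i, c = 0.1280 + -0.8560i
Iter 1: z = 0.1280 + -0.8560i, |z|^2 = 0.7491
Iter 2: z = -0.5884 + -1.0751i, |z|^2 = 1.5021
Iter 3: z = -0.6818 + 0.4091i, |z|^2 = 0.6322
Iter 4: z = 0.4254 + -1.4138i, |z|^2 = 2.1799
Iter 5: z = -1.6900 + -2.0589i, |z|^2 = 7.0952
Escaped at iteration 5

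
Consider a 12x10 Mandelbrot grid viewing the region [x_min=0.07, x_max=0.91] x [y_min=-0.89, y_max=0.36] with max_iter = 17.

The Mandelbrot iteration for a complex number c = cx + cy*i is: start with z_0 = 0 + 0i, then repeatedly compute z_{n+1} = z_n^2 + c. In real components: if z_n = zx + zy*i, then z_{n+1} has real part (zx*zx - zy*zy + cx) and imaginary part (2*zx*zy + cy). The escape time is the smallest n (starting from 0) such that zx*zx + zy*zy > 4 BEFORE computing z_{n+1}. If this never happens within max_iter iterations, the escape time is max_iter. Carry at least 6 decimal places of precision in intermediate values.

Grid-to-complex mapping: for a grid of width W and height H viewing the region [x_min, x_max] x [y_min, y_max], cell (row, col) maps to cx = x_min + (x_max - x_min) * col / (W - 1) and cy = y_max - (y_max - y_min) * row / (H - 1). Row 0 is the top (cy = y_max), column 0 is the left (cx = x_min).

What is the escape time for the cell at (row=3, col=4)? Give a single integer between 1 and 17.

z_0 = 0 + 0i, c = 0.3755 + -0.0567i
Iter 1: z = 0.3755 + -0.0567i, |z|^2 = 0.1442
Iter 2: z = 0.5132 + -0.0992i, |z|^2 = 0.2732
Iter 3: z = 0.6290 + -0.1585i, |z|^2 = 0.4208
Iter 4: z = 0.7460 + -0.2561i, |z|^2 = 0.6220
Iter 5: z = 0.8663 + -0.4387i, |z|^2 = 0.9430
Iter 6: z = 0.9336 + -0.8168i, |z|^2 = 1.5387
Iter 7: z = 0.5798 + -1.5817i, |z|^2 = 2.8380
Iter 8: z = -1.7902 + -1.8909i, |z|^2 = 6.7803
Escaped at iteration 8

Answer: 8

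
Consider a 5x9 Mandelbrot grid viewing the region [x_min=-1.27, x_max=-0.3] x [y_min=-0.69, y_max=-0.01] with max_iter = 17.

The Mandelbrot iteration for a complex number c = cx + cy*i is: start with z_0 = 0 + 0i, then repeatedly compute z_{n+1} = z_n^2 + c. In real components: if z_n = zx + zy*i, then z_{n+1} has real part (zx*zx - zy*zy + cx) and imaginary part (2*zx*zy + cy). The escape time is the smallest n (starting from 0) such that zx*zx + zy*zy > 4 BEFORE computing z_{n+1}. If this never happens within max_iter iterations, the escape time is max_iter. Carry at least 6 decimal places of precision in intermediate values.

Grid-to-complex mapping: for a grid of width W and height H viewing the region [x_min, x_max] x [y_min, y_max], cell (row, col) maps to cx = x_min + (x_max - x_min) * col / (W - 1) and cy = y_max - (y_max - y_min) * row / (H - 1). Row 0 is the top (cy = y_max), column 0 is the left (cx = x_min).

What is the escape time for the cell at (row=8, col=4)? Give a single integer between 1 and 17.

Answer: 10

Derivation:
z_0 = 0 + 0i, c = -0.3000 + -0.6900i
Iter 1: z = -0.3000 + -0.6900i, |z|^2 = 0.5661
Iter 2: z = -0.6861 + -0.2760i, |z|^2 = 0.5469
Iter 3: z = 0.0946 + -0.3113i, |z|^2 = 0.1058
Iter 4: z = -0.3879 + -0.7489i, |z|^2 = 0.7113
Iter 5: z = -0.7103 + -0.1090i, |z|^2 = 0.5164
Iter 6: z = 0.1926 + -0.5352i, |z|^2 = 0.3236
Iter 7: z = -0.5493 + -0.8962i, |z|^2 = 1.1050
Iter 8: z = -0.8014 + 0.2947i, |z|^2 = 0.7291
Iter 9: z = 0.2555 + -1.1623i, |z|^2 = 1.4162
Iter 10: z = -1.5857 + -1.2838i, |z|^2 = 4.1627
Escaped at iteration 10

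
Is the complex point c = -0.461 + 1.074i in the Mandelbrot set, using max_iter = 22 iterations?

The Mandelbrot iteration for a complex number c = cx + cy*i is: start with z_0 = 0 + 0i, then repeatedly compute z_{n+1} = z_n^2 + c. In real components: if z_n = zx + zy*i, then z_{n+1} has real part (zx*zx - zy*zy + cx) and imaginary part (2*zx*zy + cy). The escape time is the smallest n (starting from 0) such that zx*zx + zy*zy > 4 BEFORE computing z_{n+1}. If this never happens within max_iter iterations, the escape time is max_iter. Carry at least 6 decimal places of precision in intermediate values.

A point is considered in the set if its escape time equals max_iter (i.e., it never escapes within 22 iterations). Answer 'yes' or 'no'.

z_0 = 0 + 0i, c = -0.4610 + 1.0740i
Iter 1: z = -0.4610 + 1.0740i, |z|^2 = 1.3660
Iter 2: z = -1.4020 + 0.0838i, |z|^2 = 1.9725
Iter 3: z = 1.4975 + 0.8391i, |z|^2 = 2.9465
Iter 4: z = 1.0773 + 3.5871i, |z|^2 = 14.0276
Escaped at iteration 4

Answer: no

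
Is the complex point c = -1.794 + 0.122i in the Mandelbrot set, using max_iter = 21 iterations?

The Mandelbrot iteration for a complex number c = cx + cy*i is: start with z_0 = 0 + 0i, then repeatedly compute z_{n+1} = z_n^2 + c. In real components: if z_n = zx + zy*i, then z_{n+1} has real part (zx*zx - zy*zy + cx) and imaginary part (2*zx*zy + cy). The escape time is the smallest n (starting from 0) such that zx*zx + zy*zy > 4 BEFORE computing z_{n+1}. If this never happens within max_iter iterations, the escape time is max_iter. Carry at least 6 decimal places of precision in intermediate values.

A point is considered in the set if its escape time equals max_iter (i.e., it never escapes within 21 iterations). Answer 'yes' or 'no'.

Answer: no

Derivation:
z_0 = 0 + 0i, c = -1.7940 + 0.1220i
Iter 1: z = -1.7940 + 0.1220i, |z|^2 = 3.2333
Iter 2: z = 1.4096 + -0.3157i, |z|^2 = 2.0865
Iter 3: z = 0.0931 + -0.7681i, |z|^2 = 0.5986
Iter 4: z = -2.3753 + -0.0211i, |z|^2 = 5.6424
Escaped at iteration 4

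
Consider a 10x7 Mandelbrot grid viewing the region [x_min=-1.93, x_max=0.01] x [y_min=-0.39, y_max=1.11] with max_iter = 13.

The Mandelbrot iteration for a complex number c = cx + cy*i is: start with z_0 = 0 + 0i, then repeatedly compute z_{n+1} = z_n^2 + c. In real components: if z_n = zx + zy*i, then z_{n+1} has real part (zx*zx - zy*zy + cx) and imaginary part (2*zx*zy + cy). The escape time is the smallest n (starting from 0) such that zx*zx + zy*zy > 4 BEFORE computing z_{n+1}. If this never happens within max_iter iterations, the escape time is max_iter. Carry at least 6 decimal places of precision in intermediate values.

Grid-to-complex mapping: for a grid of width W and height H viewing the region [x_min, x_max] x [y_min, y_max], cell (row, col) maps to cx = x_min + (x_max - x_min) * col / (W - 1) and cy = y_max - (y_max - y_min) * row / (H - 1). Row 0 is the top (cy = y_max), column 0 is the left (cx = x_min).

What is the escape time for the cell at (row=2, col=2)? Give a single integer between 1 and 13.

z_0 = 0 + 0i, c = -1.4989 + 0.6100i
Iter 1: z = -1.4989 + 0.6100i, |z|^2 = 2.6188
Iter 2: z = 0.3757 + -1.2186i, |z|^2 = 1.6262
Iter 3: z = -2.8428 + -0.3056i, |z|^2 = 8.1752
Escaped at iteration 3

Answer: 3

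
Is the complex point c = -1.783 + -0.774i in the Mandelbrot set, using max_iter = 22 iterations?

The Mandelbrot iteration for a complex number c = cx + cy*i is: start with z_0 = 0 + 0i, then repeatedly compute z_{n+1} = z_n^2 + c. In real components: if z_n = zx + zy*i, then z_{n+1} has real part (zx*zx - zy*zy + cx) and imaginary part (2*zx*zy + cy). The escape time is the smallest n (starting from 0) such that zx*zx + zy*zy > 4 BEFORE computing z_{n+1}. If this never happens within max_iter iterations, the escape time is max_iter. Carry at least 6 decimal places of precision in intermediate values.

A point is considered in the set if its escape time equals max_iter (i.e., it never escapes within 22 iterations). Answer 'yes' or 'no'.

Answer: no

Derivation:
z_0 = 0 + 0i, c = -1.7830 + -0.7740i
Iter 1: z = -1.7830 + -0.7740i, |z|^2 = 3.7782
Iter 2: z = 0.7970 + 1.9861i, |z|^2 = 4.5798
Escaped at iteration 2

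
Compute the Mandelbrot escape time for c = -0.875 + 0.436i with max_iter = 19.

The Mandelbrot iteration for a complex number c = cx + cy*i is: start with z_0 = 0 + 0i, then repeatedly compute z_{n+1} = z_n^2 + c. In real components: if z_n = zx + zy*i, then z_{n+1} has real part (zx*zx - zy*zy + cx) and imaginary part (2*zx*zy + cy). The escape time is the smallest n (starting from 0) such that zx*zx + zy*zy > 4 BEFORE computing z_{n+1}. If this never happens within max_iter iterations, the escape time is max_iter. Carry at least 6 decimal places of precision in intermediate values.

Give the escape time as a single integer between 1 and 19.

Answer: 6

Derivation:
z_0 = 0 + 0i, c = -0.8750 + 0.4360i
Iter 1: z = -0.8750 + 0.4360i, |z|^2 = 0.9557
Iter 2: z = -0.2995 + -0.3270i, |z|^2 = 0.1966
Iter 3: z = -0.8922 + 0.6319i, |z|^2 = 1.1953
Iter 4: z = -0.4781 + -0.6915i, |z|^2 = 0.7068
Iter 5: z = -1.1246 + 1.0973i, |z|^2 = 2.4688
Iter 6: z = -0.8143 + -2.0321i, |z|^2 = 4.7924
Escaped at iteration 6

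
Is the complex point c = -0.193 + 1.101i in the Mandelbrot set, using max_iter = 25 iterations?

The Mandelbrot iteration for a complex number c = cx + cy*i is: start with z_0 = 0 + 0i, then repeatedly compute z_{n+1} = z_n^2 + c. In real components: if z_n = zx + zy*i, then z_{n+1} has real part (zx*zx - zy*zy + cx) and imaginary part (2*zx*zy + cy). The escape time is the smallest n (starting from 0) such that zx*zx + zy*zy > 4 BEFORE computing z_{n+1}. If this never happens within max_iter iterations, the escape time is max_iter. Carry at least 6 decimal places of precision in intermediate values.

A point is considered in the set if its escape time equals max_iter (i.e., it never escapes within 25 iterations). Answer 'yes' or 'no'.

z_0 = 0 + 0i, c = -0.1930 + 1.1010i
Iter 1: z = -0.1930 + 1.1010i, |z|^2 = 1.2494
Iter 2: z = -1.3680 + 0.6760i, |z|^2 = 2.3283
Iter 3: z = 1.2213 + -0.7485i, |z|^2 = 2.0518
Iter 4: z = 0.7383 + -0.7273i, |z|^2 = 1.0741
Iter 5: z = -0.1769 + 0.0271i, |z|^2 = 0.0320
Iter 6: z = -0.1624 + 1.0914i, |z|^2 = 1.2176
Iter 7: z = -1.3578 + 0.7464i, |z|^2 = 2.4008
Iter 8: z = 1.0936 + -0.9260i, |z|^2 = 2.0533
Iter 9: z = 0.1454 + -0.9243i, |z|^2 = 0.8754
Iter 10: z = -1.0261 + 0.8321i, |z|^2 = 1.7453
Iter 11: z = 0.1674 + -0.6067i, |z|^2 = 0.3961
Iter 12: z = -0.5331 + 0.8979i, |z|^2 = 1.0903
Iter 13: z = -0.7150 + 0.1437i, |z|^2 = 0.5319
Iter 14: z = 0.2975 + 0.8955i, |z|^2 = 0.8904
Iter 15: z = -0.9063 + 1.6339i, |z|^2 = 3.4910
Iter 16: z = -2.0411 + -1.8607i, |z|^2 = 7.6283
Escaped at iteration 16

Answer: no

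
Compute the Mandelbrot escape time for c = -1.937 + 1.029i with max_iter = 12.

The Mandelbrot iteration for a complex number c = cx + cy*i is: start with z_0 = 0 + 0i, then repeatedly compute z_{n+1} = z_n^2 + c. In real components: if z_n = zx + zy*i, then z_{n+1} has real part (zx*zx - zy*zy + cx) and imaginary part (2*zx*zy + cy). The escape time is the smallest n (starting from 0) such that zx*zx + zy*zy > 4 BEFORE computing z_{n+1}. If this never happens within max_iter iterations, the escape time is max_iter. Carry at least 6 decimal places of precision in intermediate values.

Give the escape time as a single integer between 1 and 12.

z_0 = 0 + 0i, c = -1.9370 + 1.0290i
Iter 1: z = -1.9370 + 1.0290i, |z|^2 = 4.8108
Escaped at iteration 1

Answer: 1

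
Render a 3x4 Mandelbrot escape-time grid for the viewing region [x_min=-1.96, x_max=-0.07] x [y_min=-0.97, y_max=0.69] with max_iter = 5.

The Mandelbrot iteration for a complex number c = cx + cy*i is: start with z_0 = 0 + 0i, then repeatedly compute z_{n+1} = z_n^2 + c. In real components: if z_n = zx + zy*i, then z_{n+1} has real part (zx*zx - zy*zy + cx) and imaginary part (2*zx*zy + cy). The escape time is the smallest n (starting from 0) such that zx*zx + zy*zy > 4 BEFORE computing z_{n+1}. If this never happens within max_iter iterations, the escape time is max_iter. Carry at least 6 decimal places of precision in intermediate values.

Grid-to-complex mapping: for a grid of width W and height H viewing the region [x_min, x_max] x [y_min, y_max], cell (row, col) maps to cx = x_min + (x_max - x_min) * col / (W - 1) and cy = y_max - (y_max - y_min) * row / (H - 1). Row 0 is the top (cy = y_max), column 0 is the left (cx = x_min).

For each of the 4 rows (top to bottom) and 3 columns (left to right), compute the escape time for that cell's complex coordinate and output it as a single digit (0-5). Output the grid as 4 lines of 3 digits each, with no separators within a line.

(row=0, col=0): c = -1.9600 + 0.6900i → escape time 1
(row=0, col=1): c = -1.0150 + 0.6900i → escape time 4
(row=0, col=2): c = -0.0700 + 0.6900i → escape time 5
(row=1, col=0): c = -1.9600 + 0.1367i → escape time 4
(row=1, col=1): c = -1.0150 + 0.1367i → escape time 5
(row=1, col=2): c = -0.0700 + 0.1367i → escape time 5
(row=2, col=0): c = -1.9600 + -0.4167i → escape time 1
(row=2, col=1): c = -1.0150 + -0.4167i → escape time 5
(row=2, col=2): c = -0.0700 + -0.4167i → escape time 5
(row=3, col=0): c = -1.9600 + -0.9700i → escape time 1
(row=3, col=1): c = -1.0150 + -0.9700i → escape time 3
(row=3, col=2): c = -0.0700 + -0.9700i → escape time 5

Answer: 145
455
155
135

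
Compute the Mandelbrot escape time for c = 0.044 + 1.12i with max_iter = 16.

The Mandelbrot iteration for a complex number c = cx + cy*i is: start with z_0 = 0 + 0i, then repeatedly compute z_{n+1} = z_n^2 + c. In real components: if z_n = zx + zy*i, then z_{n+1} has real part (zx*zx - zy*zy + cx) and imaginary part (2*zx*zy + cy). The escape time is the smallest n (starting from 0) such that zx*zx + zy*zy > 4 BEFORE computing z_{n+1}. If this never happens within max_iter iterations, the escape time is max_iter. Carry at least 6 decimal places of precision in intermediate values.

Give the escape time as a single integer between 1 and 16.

z_0 = 0 + 0i, c = 0.0440 + 1.1200i
Iter 1: z = 0.0440 + 1.1200i, |z|^2 = 1.2563
Iter 2: z = -1.2085 + 1.2186i, |z|^2 = 2.9453
Iter 3: z = 0.0195 + -1.8252i, |z|^2 = 3.3316
Iter 4: z = -3.2869 + 1.0488i, |z|^2 = 11.9036
Escaped at iteration 4

Answer: 4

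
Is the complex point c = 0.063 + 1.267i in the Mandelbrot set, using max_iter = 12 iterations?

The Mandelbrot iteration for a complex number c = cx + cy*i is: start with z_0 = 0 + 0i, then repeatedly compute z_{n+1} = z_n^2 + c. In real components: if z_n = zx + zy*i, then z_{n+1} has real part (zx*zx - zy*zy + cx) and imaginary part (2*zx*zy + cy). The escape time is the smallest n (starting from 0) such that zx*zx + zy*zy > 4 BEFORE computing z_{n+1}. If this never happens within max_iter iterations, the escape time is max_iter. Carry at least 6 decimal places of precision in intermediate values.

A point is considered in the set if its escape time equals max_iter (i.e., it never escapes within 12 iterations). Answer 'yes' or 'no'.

Answer: no

Derivation:
z_0 = 0 + 0i, c = 0.0630 + 1.2670i
Iter 1: z = 0.0630 + 1.2670i, |z|^2 = 1.6093
Iter 2: z = -1.5383 + 1.4266i, |z|^2 = 4.4017
Escaped at iteration 2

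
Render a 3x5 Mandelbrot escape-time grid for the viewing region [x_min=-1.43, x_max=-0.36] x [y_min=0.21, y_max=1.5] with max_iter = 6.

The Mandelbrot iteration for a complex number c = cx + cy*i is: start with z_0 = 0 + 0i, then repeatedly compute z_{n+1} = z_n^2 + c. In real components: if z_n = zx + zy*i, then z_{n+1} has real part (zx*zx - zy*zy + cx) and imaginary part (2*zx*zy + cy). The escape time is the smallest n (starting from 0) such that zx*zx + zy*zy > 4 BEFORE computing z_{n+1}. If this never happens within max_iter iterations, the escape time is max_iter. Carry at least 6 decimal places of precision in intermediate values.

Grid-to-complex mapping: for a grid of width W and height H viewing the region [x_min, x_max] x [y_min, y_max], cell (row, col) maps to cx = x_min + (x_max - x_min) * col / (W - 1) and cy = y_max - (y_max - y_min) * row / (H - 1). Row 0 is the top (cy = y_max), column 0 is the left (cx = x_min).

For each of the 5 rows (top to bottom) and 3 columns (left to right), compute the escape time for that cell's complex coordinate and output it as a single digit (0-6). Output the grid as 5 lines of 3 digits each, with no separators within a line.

(row=0, col=0): c = -1.4300 + 1.5000i → escape time 1
(row=0, col=1): c = -0.8950 + 1.5000i → escape time 2
(row=0, col=2): c = -0.3600 + 1.5000i → escape time 2
(row=1, col=0): c = -1.4300 + 1.1775i → escape time 2
(row=1, col=1): c = -0.8950 + 1.1775i → escape time 3
(row=1, col=2): c = -0.3600 + 1.1775i → escape time 3
(row=2, col=0): c = -1.4300 + 0.8550i → escape time 3
(row=2, col=1): c = -0.8950 + 0.8550i → escape time 3
(row=2, col=2): c = -0.3600 + 0.8550i → escape time 6
(row=3, col=0): c = -1.4300 + 0.5325i → escape time 3
(row=3, col=1): c = -0.8950 + 0.5325i → escape time 5
(row=3, col=2): c = -0.3600 + 0.5325i → escape time 6
(row=4, col=0): c = -1.4300 + 0.2100i → escape time 5
(row=4, col=1): c = -0.8950 + 0.2100i → escape time 6
(row=4, col=2): c = -0.3600 + 0.2100i → escape time 6

Answer: 122
233
336
356
566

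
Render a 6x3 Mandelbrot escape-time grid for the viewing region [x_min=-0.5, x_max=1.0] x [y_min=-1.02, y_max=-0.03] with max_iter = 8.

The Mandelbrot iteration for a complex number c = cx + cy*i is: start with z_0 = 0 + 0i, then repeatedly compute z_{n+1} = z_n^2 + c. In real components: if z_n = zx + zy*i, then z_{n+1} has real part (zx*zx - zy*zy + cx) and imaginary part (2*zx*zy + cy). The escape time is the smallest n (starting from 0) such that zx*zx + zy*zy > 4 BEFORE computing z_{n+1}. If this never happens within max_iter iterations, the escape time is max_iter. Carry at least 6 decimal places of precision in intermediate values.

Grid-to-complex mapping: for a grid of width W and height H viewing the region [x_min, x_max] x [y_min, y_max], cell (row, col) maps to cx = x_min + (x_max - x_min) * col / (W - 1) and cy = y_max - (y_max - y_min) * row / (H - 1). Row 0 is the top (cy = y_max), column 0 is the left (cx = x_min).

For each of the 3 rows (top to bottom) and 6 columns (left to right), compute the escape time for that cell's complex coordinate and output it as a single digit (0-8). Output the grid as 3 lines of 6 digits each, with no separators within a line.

Answer: 888732
888732
474322

Derivation:
(row=0, col=0): c = -0.5000 + -0.0300i → escape time 8
(row=0, col=1): c = -0.2000 + -0.0300i → escape time 8
(row=0, col=2): c = 0.1000 + -0.0300i → escape time 8
(row=0, col=3): c = 0.4000 + -0.0300i → escape time 7
(row=0, col=4): c = 0.7000 + -0.0300i → escape time 3
(row=0, col=5): c = 1.0000 + -0.0300i → escape time 2
(row=1, col=0): c = -0.5000 + -0.5250i → escape time 8
(row=1, col=1): c = -0.2000 + -0.5250i → escape time 8
(row=1, col=2): c = 0.1000 + -0.5250i → escape time 8
(row=1, col=3): c = 0.4000 + -0.5250i → escape time 7
(row=1, col=4): c = 0.7000 + -0.5250i → escape time 3
(row=1, col=5): c = 1.0000 + -0.5250i → escape time 2
(row=2, col=0): c = -0.5000 + -1.0200i → escape time 4
(row=2, col=1): c = -0.2000 + -1.0200i → escape time 7
(row=2, col=2): c = 0.1000 + -1.0200i → escape time 4
(row=2, col=3): c = 0.4000 + -1.0200i → escape time 3
(row=2, col=4): c = 0.7000 + -1.0200i → escape time 2
(row=2, col=5): c = 1.0000 + -1.0200i → escape time 2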